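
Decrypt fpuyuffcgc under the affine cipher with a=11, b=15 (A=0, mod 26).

sarprssnln

The inverse of 11 mod 26 is 19, since 11·19=209≡1. Apply D(y)=19·(y−15) mod 26:
f(5): 19·(5−15)=-190≡18 → s
p(15): 19·(15−15)=0 → a
u(20): 19·(20−15)=95≡17 → r
y(24): 19·(24−15)=171≡15 → p
u(20): 19·(20−15)=95≡17 → r
f(5): 19·(5−15)=-190≡18 → s
f(5): 19·(5−15)=-190≡18 → s
c(2): 19·(2−15)=-247≡13 → n
g(6): 19·(6−15)=-171≡11 → l
c(2): 19·(2−15)=-247≡13 → n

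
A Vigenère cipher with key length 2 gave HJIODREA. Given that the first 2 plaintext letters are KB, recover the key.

Subtract each crib letter from the matching ciphertext letter (mod 26):
H(7)−K(10)=-3≡23 → X
J(9)−B(1)=8 → I

XI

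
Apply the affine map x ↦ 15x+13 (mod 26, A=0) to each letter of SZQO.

S(18): 15·18+13=283≡23 → X
Z(25): 15·25+13=388≡24 → Y
Q(16): 15·16+13=253≡19 → T
O(14): 15·14+13=223≡15 → P

XYTP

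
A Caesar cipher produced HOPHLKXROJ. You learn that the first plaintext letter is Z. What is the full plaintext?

From the crib: H(7)−Z(25)=-18≡8, so the shift is 8.
Subtract 8 from each ciphertext letter:
H(7): 7−8=-1≡25 → Z
O(14): 14−8=6 → G
P(15): 15−8=7 → H
H(7): 7−8=-1≡25 → Z
L(11): 11−8=3 → D
K(10): 10−8=2 → C
X(23): 23−8=15 → P
R(17): 17−8=9 → J
O(14): 14−8=6 → G
J(9): 9−8=1 → B

ZGHZDCPJGB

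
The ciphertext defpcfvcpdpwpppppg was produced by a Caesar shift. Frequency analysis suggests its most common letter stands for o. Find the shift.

1

The most frequent ciphertext letter is p (appears 8 times).
p is position 15; o is position 14.
Shift = 1.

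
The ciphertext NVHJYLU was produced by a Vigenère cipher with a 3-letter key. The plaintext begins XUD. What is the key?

Subtract each crib letter from the matching ciphertext letter (mod 26):
N(13)−X(23)=-10≡16 → Q
V(21)−U(20)=1 → B
H(7)−D(3)=4 → E

QBE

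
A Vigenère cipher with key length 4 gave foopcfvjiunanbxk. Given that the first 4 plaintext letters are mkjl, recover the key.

tefe

Subtract each crib letter from the matching ciphertext letter (mod 26):
f(5)−m(12)=-7≡19 → t
o(14)−k(10)=4 → e
o(14)−j(9)=5 → f
p(15)−l(11)=4 → e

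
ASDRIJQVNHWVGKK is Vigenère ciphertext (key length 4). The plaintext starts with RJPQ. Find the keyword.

Subtract each crib letter from the matching ciphertext letter (mod 26):
A(0)−R(17)=-17≡9 → J
S(18)−J(9)=9 → J
D(3)−P(15)=-12≡14 → O
R(17)−Q(16)=1 → B

JJOB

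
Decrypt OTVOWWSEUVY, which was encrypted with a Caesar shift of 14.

AFHAIIEQGHK

O(14): 14−14=0 → A
T(19): 19−14=5 → F
V(21): 21−14=7 → H
O(14): 14−14=0 → A
W(22): 22−14=8 → I
W(22): 22−14=8 → I
S(18): 18−14=4 → E
E(4): 4−14=-10≡16 → Q
U(20): 20−14=6 → G
V(21): 21−14=7 → H
Y(24): 24−14=10 → K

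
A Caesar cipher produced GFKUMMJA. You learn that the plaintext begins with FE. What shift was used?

1

From the crib: G(6)−F(5)=1, so the shift is 1.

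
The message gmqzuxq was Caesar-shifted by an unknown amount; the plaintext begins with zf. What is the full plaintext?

zfjsnqj

From the crib: g(6)−z(25)=-19≡7, so the shift is 7.
Subtract 7 from each ciphertext letter:
g(6): 6−7=-1≡25 → z
m(12): 12−7=5 → f
q(16): 16−7=9 → j
z(25): 25−7=18 → s
u(20): 20−7=13 → n
x(23): 23−7=16 → q
q(16): 16−7=9 → j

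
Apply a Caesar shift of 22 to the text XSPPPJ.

TOLLLF

X(23): 23+22=45≡19 → T
S(18): 18+22=40≡14 → O
P(15): 15+22=37≡11 → L
P(15): 15+22=37≡11 → L
P(15): 15+22=37≡11 → L
J(9): 9+22=31≡5 → F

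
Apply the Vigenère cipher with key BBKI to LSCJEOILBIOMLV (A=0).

Repeat the key across the message: BBKIBBKIBBKIBB
L(11)+B(1): 12 → M
S(18)+B(1): 19 → T
C(2)+K(10): 12 → M
J(9)+I(8): 17 → R
E(4)+B(1): 5 → F
O(14)+B(1): 15 → P
I(8)+K(10): 18 → S
L(11)+I(8): 19 → T
B(1)+B(1): 2 → C
I(8)+B(1): 9 → J
O(14)+K(10): 24 → Y
M(12)+I(8): 20 → U
L(11)+B(1): 12 → M
V(21)+B(1): 22 → W

MTMRFPSTCJYUMW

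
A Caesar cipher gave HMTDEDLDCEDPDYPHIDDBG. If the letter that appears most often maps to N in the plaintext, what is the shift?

16

The most frequent ciphertext letter is D (appears 7 times).
D is position 3; N is position 13.
Shift = -10≡16.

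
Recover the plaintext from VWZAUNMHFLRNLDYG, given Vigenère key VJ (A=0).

ANERZERYKCWEQUDX

Repeat the key across the ciphertext: VJVJVJVJVJVJVJVJ
V(21)−V(21): 0 → A
W(22)−J(9): 13 → N
Z(25)−V(21): 4 → E
A(0)−J(9): -9≡17 → R
U(20)−V(21): -1≡25 → Z
N(13)−J(9): 4 → E
M(12)−V(21): -9≡17 → R
H(7)−J(9): -2≡24 → Y
F(5)−V(21): -16≡10 → K
L(11)−J(9): 2 → C
R(17)−V(21): -4≡22 → W
N(13)−J(9): 4 → E
L(11)−V(21): -10≡16 → Q
D(3)−J(9): -6≡20 → U
Y(24)−V(21): 3 → D
G(6)−J(9): -3≡23 → X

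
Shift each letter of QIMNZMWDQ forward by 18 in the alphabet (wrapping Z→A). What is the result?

Q(16): 16+18=34≡8 → I
I(8): 8+18=26≡0 → A
M(12): 12+18=30≡4 → E
N(13): 13+18=31≡5 → F
Z(25): 25+18=43≡17 → R
M(12): 12+18=30≡4 → E
W(22): 22+18=40≡14 → O
D(3): 3+18=21 → V
Q(16): 16+18=34≡8 → I

IAEFREOVI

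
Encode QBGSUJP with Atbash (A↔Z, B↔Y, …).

Q(16) → J(9)
B(1) → Y(24)
G(6) → T(19)
S(18) → H(7)
U(20) → F(5)
J(9) → Q(16)
P(15) → K(10)

JYTHFQK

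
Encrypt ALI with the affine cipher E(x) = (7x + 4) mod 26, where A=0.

A(0): 7·0+4=4 → E
L(11): 7·11+4=81≡3 → D
I(8): 7·8+4=60≡8 → I

EDI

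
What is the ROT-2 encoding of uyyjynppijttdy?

waalaprrklvvfa

u(20): 20+2=22 → w
y(24): 24+2=26≡0 → a
y(24): 24+2=26≡0 → a
j(9): 9+2=11 → l
y(24): 24+2=26≡0 → a
n(13): 13+2=15 → p
p(15): 15+2=17 → r
p(15): 15+2=17 → r
i(8): 8+2=10 → k
j(9): 9+2=11 → l
t(19): 19+2=21 → v
t(19): 19+2=21 → v
d(3): 3+2=5 → f
y(24): 24+2=26≡0 → a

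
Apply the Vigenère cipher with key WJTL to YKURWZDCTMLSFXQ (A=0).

UTNCSIWNPVEDBGJ

Repeat the key across the message: WJTLWJTLWJTLWJT
Y(24)+W(22): 46≡20 → U
K(10)+J(9): 19 → T
U(20)+T(19): 39≡13 → N
R(17)+L(11): 28≡2 → C
W(22)+W(22): 44≡18 → S
Z(25)+J(9): 34≡8 → I
D(3)+T(19): 22 → W
C(2)+L(11): 13 → N
T(19)+W(22): 41≡15 → P
M(12)+J(9): 21 → V
L(11)+T(19): 30≡4 → E
S(18)+L(11): 29≡3 → D
F(5)+W(22): 27≡1 → B
X(23)+J(9): 32≡6 → G
Q(16)+T(19): 35≡9 → J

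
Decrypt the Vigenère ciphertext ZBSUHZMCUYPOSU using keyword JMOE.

Repeat the key across the ciphertext: JMOEJMOEJMOEJM
Z(25)−J(9): 16 → Q
B(1)−M(12): -11≡15 → P
S(18)−O(14): 4 → E
U(20)−E(4): 16 → Q
H(7)−J(9): -2≡24 → Y
Z(25)−M(12): 13 → N
M(12)−O(14): -2≡24 → Y
C(2)−E(4): -2≡24 → Y
U(20)−J(9): 11 → L
Y(24)−M(12): 12 → M
P(15)−O(14): 1 → B
O(14)−E(4): 10 → K
S(18)−J(9): 9 → J
U(20)−M(12): 8 → I

QPEQYNYYLMBKJI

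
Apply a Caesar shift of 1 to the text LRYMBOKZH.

MSZNCPLAI

L(11): 11+1=12 → M
R(17): 17+1=18 → S
Y(24): 24+1=25 → Z
M(12): 12+1=13 → N
B(1): 1+1=2 → C
O(14): 14+1=15 → P
K(10): 10+1=11 → L
Z(25): 25+1=26≡0 → A
H(7): 7+1=8 → I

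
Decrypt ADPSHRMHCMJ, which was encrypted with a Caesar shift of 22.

A(0): 0−22=-22≡4 → E
D(3): 3−22=-19≡7 → H
P(15): 15−22=-7≡19 → T
S(18): 18−22=-4≡22 → W
H(7): 7−22=-15≡11 → L
R(17): 17−22=-5≡21 → V
M(12): 12−22=-10≡16 → Q
H(7): 7−22=-15≡11 → L
C(2): 2−22=-20≡6 → G
M(12): 12−22=-10≡16 → Q
J(9): 9−22=-13≡13 → N

EHTWLVQLGQN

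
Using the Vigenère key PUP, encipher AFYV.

Repeat the key across the message: PUPP
A(0)+P(15): 15 → P
F(5)+U(20): 25 → Z
Y(24)+P(15): 39≡13 → N
V(21)+P(15): 36≡10 → K

PZNK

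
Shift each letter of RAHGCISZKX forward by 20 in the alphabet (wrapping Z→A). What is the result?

R(17): 17+20=37≡11 → L
A(0): 0+20=20 → U
H(7): 7+20=27≡1 → B
G(6): 6+20=26≡0 → A
C(2): 2+20=22 → W
I(8): 8+20=28≡2 → C
S(18): 18+20=38≡12 → M
Z(25): 25+20=45≡19 → T
K(10): 10+20=30≡4 → E
X(23): 23+20=43≡17 → R

LUBAWCMTER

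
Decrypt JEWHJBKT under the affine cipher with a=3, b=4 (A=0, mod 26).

The inverse of 3 mod 26 is 9, since 3·9=27≡1. Apply D(y)=9·(y−4) mod 26:
J(9): 9·(9−4)=45≡19 → T
E(4): 9·(4−4)=0 → A
W(22): 9·(22−4)=162≡6 → G
H(7): 9·(7−4)=27≡1 → B
J(9): 9·(9−4)=45≡19 → T
B(1): 9·(1−4)=-27≡25 → Z
K(10): 9·(10−4)=54≡2 → C
T(19): 9·(19−4)=135≡5 → F

TAGBTZCF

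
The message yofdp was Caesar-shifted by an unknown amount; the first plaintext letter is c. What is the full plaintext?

csjht

From the crib: y(24)−c(2)=22, so the shift is 22.
Subtract 22 from each ciphertext letter:
y(24): 24−22=2 → c
o(14): 14−22=-8≡18 → s
f(5): 5−22=-17≡9 → j
d(3): 3−22=-19≡7 → h
p(15): 15−22=-7≡19 → t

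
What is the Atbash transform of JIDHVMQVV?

J(9) → Q(16)
I(8) → R(17)
D(3) → W(22)
H(7) → S(18)
V(21) → E(4)
M(12) → N(13)
Q(16) → J(9)
V(21) → E(4)
V(21) → E(4)

QRWSENJEE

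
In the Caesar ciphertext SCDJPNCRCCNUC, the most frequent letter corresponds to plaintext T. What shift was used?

The most frequent ciphertext letter is C (appears 5 times).
C is position 2; T is position 19.
Shift = -17≡9.

9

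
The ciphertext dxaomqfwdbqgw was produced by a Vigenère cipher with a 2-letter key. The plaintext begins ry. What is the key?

Subtract each crib letter from the matching ciphertext letter (mod 26):
d(3)−r(17)=-14≡12 → m
x(23)−y(24)=-1≡25 → z

mz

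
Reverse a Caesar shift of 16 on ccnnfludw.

mmxxpveng

c(2): 2−16=-14≡12 → m
c(2): 2−16=-14≡12 → m
n(13): 13−16=-3≡23 → x
n(13): 13−16=-3≡23 → x
f(5): 5−16=-11≡15 → p
l(11): 11−16=-5≡21 → v
u(20): 20−16=4 → e
d(3): 3−16=-13≡13 → n
w(22): 22−16=6 → g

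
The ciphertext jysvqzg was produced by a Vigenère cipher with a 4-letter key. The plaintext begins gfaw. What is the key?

dtsz

Subtract each crib letter from the matching ciphertext letter (mod 26):
j(9)−g(6)=3 → d
y(24)−f(5)=19 → t
s(18)−a(0)=18 → s
v(21)−w(22)=-1≡25 → z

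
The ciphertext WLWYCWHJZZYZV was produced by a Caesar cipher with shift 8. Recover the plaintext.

ODOQUOZBRRQRN

W(22): 22−8=14 → O
L(11): 11−8=3 → D
W(22): 22−8=14 → O
Y(24): 24−8=16 → Q
C(2): 2−8=-6≡20 → U
W(22): 22−8=14 → O
H(7): 7−8=-1≡25 → Z
J(9): 9−8=1 → B
Z(25): 25−8=17 → R
Z(25): 25−8=17 → R
Y(24): 24−8=16 → Q
Z(25): 25−8=17 → R
V(21): 21−8=13 → N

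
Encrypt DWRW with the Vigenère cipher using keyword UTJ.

Repeat the key across the message: UTJU
D(3)+U(20): 23 → X
W(22)+T(19): 41≡15 → P
R(17)+J(9): 26≡0 → A
W(22)+U(20): 42≡16 → Q

XPAQ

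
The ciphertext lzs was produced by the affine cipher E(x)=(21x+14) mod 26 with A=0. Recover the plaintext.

The inverse of 21 mod 26 is 5, since 21·5=105≡1. Apply D(y)=5·(y−14) mod 26:
l(11): 5·(11−14)=-15≡11 → l
z(25): 5·(25−14)=55≡3 → d
s(18): 5·(18−14)=20 → u

ldu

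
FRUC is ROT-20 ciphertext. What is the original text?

F(5): 5−20=-15≡11 → L
R(17): 17−20=-3≡23 → X
U(20): 20−20=0 → A
C(2): 2−20=-18≡8 → I

LXAI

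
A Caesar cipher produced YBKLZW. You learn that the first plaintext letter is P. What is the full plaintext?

From the crib: Y(24)−P(15)=9, so the shift is 9.
Subtract 9 from each ciphertext letter:
Y(24): 24−9=15 → P
B(1): 1−9=-8≡18 → S
K(10): 10−9=1 → B
L(11): 11−9=2 → C
Z(25): 25−9=16 → Q
W(22): 22−9=13 → N

PSBCQN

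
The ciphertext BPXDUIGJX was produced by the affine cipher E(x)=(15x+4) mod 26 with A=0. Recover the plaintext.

The inverse of 15 mod 26 is 7, since 15·7=105≡1. Apply D(y)=7·(y−4) mod 26:
B(1): 7·(1−4)=-21≡5 → F
P(15): 7·(15−4)=77≡25 → Z
X(23): 7·(23−4)=133≡3 → D
D(3): 7·(3−4)=-7≡19 → T
U(20): 7·(20−4)=112≡8 → I
I(8): 7·(8−4)=28≡2 → C
G(6): 7·(6−4)=14 → O
J(9): 7·(9−4)=35≡9 → J
X(23): 7·(23−4)=133≡3 → D

FZDTICOJD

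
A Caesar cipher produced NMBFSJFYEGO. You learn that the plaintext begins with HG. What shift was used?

From the crib: N(13)−H(7)=6, so the shift is 6.

6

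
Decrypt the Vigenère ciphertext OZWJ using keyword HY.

Repeat the key across the ciphertext: HYHY
O(14)−H(7): 7 → H
Z(25)−Y(24): 1 → B
W(22)−H(7): 15 → P
J(9)−Y(24): -15≡11 → L

HBPL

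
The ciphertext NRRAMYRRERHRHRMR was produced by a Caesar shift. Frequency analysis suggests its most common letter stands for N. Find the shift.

The most frequent ciphertext letter is R (appears 8 times).
R is position 17; N is position 13.
Shift = 4.

4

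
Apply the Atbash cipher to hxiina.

scrrmz

h(7) → s(18)
x(23) → c(2)
i(8) → r(17)
i(8) → r(17)
n(13) → m(12)
a(0) → z(25)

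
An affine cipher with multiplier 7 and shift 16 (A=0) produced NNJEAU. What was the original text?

The inverse of 7 mod 26 is 15, since 7·15=105≡1. Apply D(y)=15·(y−16) mod 26:
N(13): 15·(13−16)=-45≡7 → H
N(13): 15·(13−16)=-45≡7 → H
J(9): 15·(9−16)=-105≡25 → Z
E(4): 15·(4−16)=-180≡2 → C
A(0): 15·(0−16)=-240≡20 → U
U(20): 15·(20−16)=60≡8 → I

HHZCUI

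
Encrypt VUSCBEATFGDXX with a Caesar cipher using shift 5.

V(21): 21+5=26≡0 → A
U(20): 20+5=25 → Z
S(18): 18+5=23 → X
C(2): 2+5=7 → H
B(1): 1+5=6 → G
E(4): 4+5=9 → J
A(0): 0+5=5 → F
T(19): 19+5=24 → Y
F(5): 5+5=10 → K
G(6): 6+5=11 → L
D(3): 3+5=8 → I
X(23): 23+5=28≡2 → C
X(23): 23+5=28≡2 → C

AZXHGJFYKLICC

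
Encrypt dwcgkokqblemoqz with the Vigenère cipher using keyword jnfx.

mjhdtbpnkyjjxde

Repeat the key across the message: jnfxjnfxjnfxjnf
d(3)+j(9): 12 → m
w(22)+n(13): 35≡9 → j
c(2)+f(5): 7 → h
g(6)+x(23): 29≡3 → d
k(10)+j(9): 19 → t
o(14)+n(13): 27≡1 → b
k(10)+f(5): 15 → p
q(16)+x(23): 39≡13 → n
b(1)+j(9): 10 → k
l(11)+n(13): 24 → y
e(4)+f(5): 9 → j
m(12)+x(23): 35≡9 → j
o(14)+j(9): 23 → x
q(16)+n(13): 29≡3 → d
z(25)+f(5): 30≡4 → e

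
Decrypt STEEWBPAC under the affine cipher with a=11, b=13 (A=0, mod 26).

The inverse of 11 mod 26 is 19, since 11·19=209≡1. Apply D(y)=19·(y−13) mod 26:
S(18): 19·(18−13)=95≡17 → R
T(19): 19·(19−13)=114≡10 → K
E(4): 19·(4−13)=-171≡11 → L
E(4): 19·(4−13)=-171≡11 → L
W(22): 19·(22−13)=171≡15 → P
B(1): 19·(1−13)=-228≡6 → G
P(15): 19·(15−13)=38≡12 → M
A(0): 19·(0−13)=-247≡13 → N
C(2): 19·(2−13)=-209≡25 → Z

RKLLPGMNZ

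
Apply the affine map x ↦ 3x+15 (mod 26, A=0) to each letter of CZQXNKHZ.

C(2): 3·2+15=21 → V
Z(25): 3·25+15=90≡12 → M
Q(16): 3·16+15=63≡11 → L
X(23): 3·23+15=84≡6 → G
N(13): 3·13+15=54≡2 → C
K(10): 3·10+15=45≡19 → T
H(7): 3·7+15=36≡10 → K
Z(25): 3·25+15=90≡12 → M

VMLGCTKM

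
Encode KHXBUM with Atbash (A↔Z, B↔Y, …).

PSCYFN

K(10) → P(15)
H(7) → S(18)
X(23) → C(2)
B(1) → Y(24)
U(20) → F(5)
M(12) → N(13)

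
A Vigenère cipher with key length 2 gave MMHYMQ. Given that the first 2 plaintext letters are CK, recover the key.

KC

Subtract each crib letter from the matching ciphertext letter (mod 26):
M(12)−C(2)=10 → K
M(12)−K(10)=2 → C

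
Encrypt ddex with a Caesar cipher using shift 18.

vvwp

d(3): 3+18=21 → v
d(3): 3+18=21 → v
e(4): 4+18=22 → w
x(23): 23+18=41≡15 → p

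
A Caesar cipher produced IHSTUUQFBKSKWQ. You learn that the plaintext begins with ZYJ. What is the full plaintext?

ZYJKLLHWSBJBNH

From the crib: I(8)−Z(25)=-17≡9, so the shift is 9.
Subtract 9 from each ciphertext letter:
I(8): 8−9=-1≡25 → Z
H(7): 7−9=-2≡24 → Y
S(18): 18−9=9 → J
T(19): 19−9=10 → K
U(20): 20−9=11 → L
U(20): 20−9=11 → L
Q(16): 16−9=7 → H
F(5): 5−9=-4≡22 → W
B(1): 1−9=-8≡18 → S
K(10): 10−9=1 → B
S(18): 18−9=9 → J
K(10): 10−9=1 → B
W(22): 22−9=13 → N
Q(16): 16−9=7 → H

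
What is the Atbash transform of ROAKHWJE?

R(17) → I(8)
O(14) → L(11)
A(0) → Z(25)
K(10) → P(15)
H(7) → S(18)
W(22) → D(3)
J(9) → Q(16)
E(4) → V(21)

ILZPSDQV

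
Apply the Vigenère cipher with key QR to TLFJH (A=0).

JCVAX

Repeat the key across the message: QRQRQ
T(19)+Q(16): 35≡9 → J
L(11)+R(17): 28≡2 → C
F(5)+Q(16): 21 → V
J(9)+R(17): 26≡0 → A
H(7)+Q(16): 23 → X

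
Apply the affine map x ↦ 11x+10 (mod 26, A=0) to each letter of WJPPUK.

SFTTWQ

W(22): 11·22+10=252≡18 → S
J(9): 11·9+10=109≡5 → F
P(15): 11·15+10=175≡19 → T
P(15): 11·15+10=175≡19 → T
U(20): 11·20+10=230≡22 → W
K(10): 11·10+10=120≡16 → Q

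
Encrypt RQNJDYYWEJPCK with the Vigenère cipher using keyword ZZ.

Repeat the key across the message: ZZZZZZZZZZZZZ
R(17)+Z(25): 42≡16 → Q
Q(16)+Z(25): 41≡15 → P
N(13)+Z(25): 38≡12 → M
J(9)+Z(25): 34≡8 → I
D(3)+Z(25): 28≡2 → C
Y(24)+Z(25): 49≡23 → X
Y(24)+Z(25): 49≡23 → X
W(22)+Z(25): 47≡21 → V
E(4)+Z(25): 29≡3 → D
J(9)+Z(25): 34≡8 → I
P(15)+Z(25): 40≡14 → O
C(2)+Z(25): 27≡1 → B
K(10)+Z(25): 35≡9 → J

QPMICXXVDIOBJ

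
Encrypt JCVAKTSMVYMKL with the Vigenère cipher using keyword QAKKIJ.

Repeat the key across the message: QAKKIJQAKKIJQ
J(9)+Q(16): 25 → Z
C(2)+A(0): 2 → C
V(21)+K(10): 31≡5 → F
A(0)+K(10): 10 → K
K(10)+I(8): 18 → S
T(19)+J(9): 28≡2 → C
S(18)+Q(16): 34≡8 → I
M(12)+A(0): 12 → M
V(21)+K(10): 31≡5 → F
Y(24)+K(10): 34≡8 → I
M(12)+I(8): 20 → U
K(10)+J(9): 19 → T
L(11)+Q(16): 27≡1 → B

ZCFKSCIMFIUTB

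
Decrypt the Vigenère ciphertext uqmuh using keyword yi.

wiomj

Repeat the key across the ciphertext: yiyiy
u(20)−y(24): -4≡22 → w
q(16)−i(8): 8 → i
m(12)−y(24): -12≡14 → o
u(20)−i(8): 12 → m
h(7)−y(24): -17≡9 → j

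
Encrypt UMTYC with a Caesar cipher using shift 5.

U(20): 20+5=25 → Z
M(12): 12+5=17 → R
T(19): 19+5=24 → Y
Y(24): 24+5=29≡3 → D
C(2): 2+5=7 → H

ZRYDH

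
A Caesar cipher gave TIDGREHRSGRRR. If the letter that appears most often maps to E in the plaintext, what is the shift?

13

The most frequent ciphertext letter is R (appears 5 times).
R is position 17; E is position 4.
Shift = 13.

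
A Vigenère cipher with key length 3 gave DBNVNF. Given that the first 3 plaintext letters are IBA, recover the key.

VAN

Subtract each crib letter from the matching ciphertext letter (mod 26):
D(3)−I(8)=-5≡21 → V
B(1)−B(1)=0 → A
N(13)−A(0)=13 → N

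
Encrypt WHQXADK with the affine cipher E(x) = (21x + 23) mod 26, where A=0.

ROVMXIZ

W(22): 21·22+23=485≡17 → R
H(7): 21·7+23=170≡14 → O
Q(16): 21·16+23=359≡21 → V
X(23): 21·23+23=506≡12 → M
A(0): 21·0+23=23 → X
D(3): 21·3+23=86≡8 → I
K(10): 21·10+23=233≡25 → Z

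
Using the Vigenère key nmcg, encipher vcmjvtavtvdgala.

ioopifcbghfmnxc

Repeat the key across the message: nmcgnmcgnmcgnmc
v(21)+n(13): 34≡8 → i
c(2)+m(12): 14 → o
m(12)+c(2): 14 → o
j(9)+g(6): 15 → p
v(21)+n(13): 34≡8 → i
t(19)+m(12): 31≡5 → f
a(0)+c(2): 2 → c
v(21)+g(6): 27≡1 → b
t(19)+n(13): 32≡6 → g
v(21)+m(12): 33≡7 → h
d(3)+c(2): 5 → f
g(6)+g(6): 12 → m
a(0)+n(13): 13 → n
l(11)+m(12): 23 → x
a(0)+c(2): 2 → c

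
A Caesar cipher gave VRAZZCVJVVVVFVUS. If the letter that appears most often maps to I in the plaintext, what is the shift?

13

The most frequent ciphertext letter is V (appears 7 times).
V is position 21; I is position 8.
Shift = 13.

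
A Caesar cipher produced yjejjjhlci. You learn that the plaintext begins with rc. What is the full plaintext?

From the crib: y(24)−r(17)=7, so the shift is 7.
Subtract 7 from each ciphertext letter:
y(24): 24−7=17 → r
j(9): 9−7=2 → c
e(4): 4−7=-3≡23 → x
j(9): 9−7=2 → c
j(9): 9−7=2 → c
j(9): 9−7=2 → c
h(7): 7−7=0 → a
l(11): 11−7=4 → e
c(2): 2−7=-5≡21 → v
i(8): 8−7=1 → b

rcxcccaevb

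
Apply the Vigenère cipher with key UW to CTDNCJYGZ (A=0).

Repeat the key across the message: UWUWUWUWU
C(2)+U(20): 22 → W
T(19)+W(22): 41≡15 → P
D(3)+U(20): 23 → X
N(13)+W(22): 35≡9 → J
C(2)+U(20): 22 → W
J(9)+W(22): 31≡5 → F
Y(24)+U(20): 44≡18 → S
G(6)+W(22): 28≡2 → C
Z(25)+U(20): 45≡19 → T

WPXJWFSCT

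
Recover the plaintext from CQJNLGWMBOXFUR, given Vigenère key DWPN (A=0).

ZUUAIKHZYSISRV

Repeat the key across the ciphertext: DWPNDWPNDWPNDW
C(2)−D(3): -1≡25 → Z
Q(16)−W(22): -6≡20 → U
J(9)−P(15): -6≡20 → U
N(13)−N(13): 0 → A
L(11)−D(3): 8 → I
G(6)−W(22): -16≡10 → K
W(22)−P(15): 7 → H
M(12)−N(13): -1≡25 → Z
B(1)−D(3): -2≡24 → Y
O(14)−W(22): -8≡18 → S
X(23)−P(15): 8 → I
F(5)−N(13): -8≡18 → S
U(20)−D(3): 17 → R
R(17)−W(22): -5≡21 → V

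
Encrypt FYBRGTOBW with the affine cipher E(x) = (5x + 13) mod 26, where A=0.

F(5): 5·5+13=38≡12 → M
Y(24): 5·24+13=133≡3 → D
B(1): 5·1+13=18 → S
R(17): 5·17+13=98≡20 → U
G(6): 5·6+13=43≡17 → R
T(19): 5·19+13=108≡4 → E
O(14): 5·14+13=83≡5 → F
B(1): 5·1+13=18 → S
W(22): 5·22+13=123≡19 → T

MDSUREFST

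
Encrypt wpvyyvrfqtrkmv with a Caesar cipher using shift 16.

w(22): 22+16=38≡12 → m
p(15): 15+16=31≡5 → f
v(21): 21+16=37≡11 → l
y(24): 24+16=40≡14 → o
y(24): 24+16=40≡14 → o
v(21): 21+16=37≡11 → l
r(17): 17+16=33≡7 → h
f(5): 5+16=21 → v
q(16): 16+16=32≡6 → g
t(19): 19+16=35≡9 → j
r(17): 17+16=33≡7 → h
k(10): 10+16=26≡0 → a
m(12): 12+16=28≡2 → c
v(21): 21+16=37≡11 → l

mfloolhvgjhacl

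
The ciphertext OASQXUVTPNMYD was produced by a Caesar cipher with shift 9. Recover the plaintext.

FRJHOLMKGEDPU

O(14): 14−9=5 → F
A(0): 0−9=-9≡17 → R
S(18): 18−9=9 → J
Q(16): 16−9=7 → H
X(23): 23−9=14 → O
U(20): 20−9=11 → L
V(21): 21−9=12 → M
T(19): 19−9=10 → K
P(15): 15−9=6 → G
N(13): 13−9=4 → E
M(12): 12−9=3 → D
Y(24): 24−9=15 → P
D(3): 3−9=-6≡20 → U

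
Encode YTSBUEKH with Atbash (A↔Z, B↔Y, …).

Y(24) → B(1)
T(19) → G(6)
S(18) → H(7)
B(1) → Y(24)
U(20) → F(5)
E(4) → V(21)
K(10) → P(15)
H(7) → S(18)

BGHYFVPS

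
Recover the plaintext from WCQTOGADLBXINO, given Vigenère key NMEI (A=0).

Repeat the key across the ciphertext: NMEINMEINMEINM
W(22)−N(13): 9 → J
C(2)−M(12): -10≡16 → Q
Q(16)−E(4): 12 → M
T(19)−I(8): 11 → L
O(14)−N(13): 1 → B
G(6)−M(12): -6≡20 → U
A(0)−E(4): -4≡22 → W
D(3)−I(8): -5≡21 → V
L(11)−N(13): -2≡24 → Y
B(1)−M(12): -11≡15 → P
X(23)−E(4): 19 → T
I(8)−I(8): 0 → A
N(13)−N(13): 0 → A
O(14)−M(12): 2 → C

JQMLBUWVYPTAAC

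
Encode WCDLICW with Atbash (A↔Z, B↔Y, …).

DXWORXD

W(22) → D(3)
C(2) → X(23)
D(3) → W(22)
L(11) → O(14)
I(8) → R(17)
C(2) → X(23)
W(22) → D(3)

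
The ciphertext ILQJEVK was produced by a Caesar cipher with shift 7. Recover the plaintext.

BEJCXOD

I(8): 8−7=1 → B
L(11): 11−7=4 → E
Q(16): 16−7=9 → J
J(9): 9−7=2 → C
E(4): 4−7=-3≡23 → X
V(21): 21−7=14 → O
K(10): 10−7=3 → D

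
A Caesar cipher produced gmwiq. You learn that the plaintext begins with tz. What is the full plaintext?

From the crib: g(6)−t(19)=-13≡13, so the shift is 13.
Subtract 13 from each ciphertext letter:
g(6): 6−13=-7≡19 → t
m(12): 12−13=-1≡25 → z
w(22): 22−13=9 → j
i(8): 8−13=-5≡21 → v
q(16): 16−13=3 → d

tzjvd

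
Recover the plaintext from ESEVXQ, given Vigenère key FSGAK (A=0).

ZAYVNL

Repeat the key across the ciphertext: FSGAKF
E(4)−F(5): -1≡25 → Z
S(18)−S(18): 0 → A
E(4)−G(6): -2≡24 → Y
V(21)−A(0): 21 → V
X(23)−K(10): 13 → N
Q(16)−F(5): 11 → L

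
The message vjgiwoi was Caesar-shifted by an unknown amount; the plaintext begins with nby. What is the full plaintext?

From the crib: v(21)−n(13)=8, so the shift is 8.
Subtract 8 from each ciphertext letter:
v(21): 21−8=13 → n
j(9): 9−8=1 → b
g(6): 6−8=-2≡24 → y
i(8): 8−8=0 → a
w(22): 22−8=14 → o
o(14): 14−8=6 → g
i(8): 8−8=0 → a

nbyaoga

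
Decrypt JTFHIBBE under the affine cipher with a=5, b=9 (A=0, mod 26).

The inverse of 5 mod 26 is 21, since 5·21=105≡1. Apply D(y)=21·(y−9) mod 26:
J(9): 21·(9−9)=0 → A
T(19): 21·(19−9)=210≡2 → C
F(5): 21·(5−9)=-84≡20 → U
H(7): 21·(7−9)=-42≡10 → K
I(8): 21·(8−9)=-21≡5 → F
B(1): 21·(1−9)=-168≡14 → O
B(1): 21·(1−9)=-168≡14 → O
E(4): 21·(4−9)=-105≡25 → Z

ACUKFOOZ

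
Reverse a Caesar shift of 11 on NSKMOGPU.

CHZBDVEJ

N(13): 13−11=2 → C
S(18): 18−11=7 → H
K(10): 10−11=-1≡25 → Z
M(12): 12−11=1 → B
O(14): 14−11=3 → D
G(6): 6−11=-5≡21 → V
P(15): 15−11=4 → E
U(20): 20−11=9 → J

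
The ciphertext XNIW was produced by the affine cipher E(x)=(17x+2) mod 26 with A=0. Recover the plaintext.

PTIS

The inverse of 17 mod 26 is 23, since 17·23=391≡1. Apply D(y)=23·(y−2) mod 26:
X(23): 23·(23−2)=483≡15 → P
N(13): 23·(13−2)=253≡19 → T
I(8): 23·(8−2)=138≡8 → I
W(22): 23·(22−2)=460≡18 → S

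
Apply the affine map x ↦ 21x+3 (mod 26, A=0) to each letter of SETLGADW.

RJMAZDOX

S(18): 21·18+3=381≡17 → R
E(4): 21·4+3=87≡9 → J
T(19): 21·19+3=402≡12 → M
L(11): 21·11+3=234≡0 → A
G(6): 21·6+3=129≡25 → Z
A(0): 21·0+3=3 → D
D(3): 21·3+3=66≡14 → O
W(22): 21·22+3=465≡23 → X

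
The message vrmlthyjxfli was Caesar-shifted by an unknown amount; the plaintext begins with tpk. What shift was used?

From the crib: v(21)−t(19)=2, so the shift is 2.

2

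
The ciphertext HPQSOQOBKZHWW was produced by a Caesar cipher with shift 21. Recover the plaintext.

H(7): 7−21=-14≡12 → M
P(15): 15−21=-6≡20 → U
Q(16): 16−21=-5≡21 → V
S(18): 18−21=-3≡23 → X
O(14): 14−21=-7≡19 → T
Q(16): 16−21=-5≡21 → V
O(14): 14−21=-7≡19 → T
B(1): 1−21=-20≡6 → G
K(10): 10−21=-11≡15 → P
Z(25): 25−21=4 → E
H(7): 7−21=-14≡12 → M
W(22): 22−21=1 → B
W(22): 22−21=1 → B

MUVXTVTGPEMBB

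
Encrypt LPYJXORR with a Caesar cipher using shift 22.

HLUFTKNN

L(11): 11+22=33≡7 → H
P(15): 15+22=37≡11 → L
Y(24): 24+22=46≡20 → U
J(9): 9+22=31≡5 → F
X(23): 23+22=45≡19 → T
O(14): 14+22=36≡10 → K
R(17): 17+22=39≡13 → N
R(17): 17+22=39≡13 → N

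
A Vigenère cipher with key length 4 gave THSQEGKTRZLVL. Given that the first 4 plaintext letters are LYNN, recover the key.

Subtract each crib letter from the matching ciphertext letter (mod 26):
T(19)−L(11)=8 → I
H(7)−Y(24)=-17≡9 → J
S(18)−N(13)=5 → F
Q(16)−N(13)=3 → D

IJFD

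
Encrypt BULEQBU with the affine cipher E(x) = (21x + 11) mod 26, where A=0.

B(1): 21·1+11=32≡6 → G
U(20): 21·20+11=431≡15 → P
L(11): 21·11+11=242≡8 → I
E(4): 21·4+11=95≡17 → R
Q(16): 21·16+11=347≡9 → J
B(1): 21·1+11=32≡6 → G
U(20): 21·20+11=431≡15 → P

GPIRJGP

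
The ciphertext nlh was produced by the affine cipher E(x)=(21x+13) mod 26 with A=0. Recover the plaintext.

aqw

The inverse of 21 mod 26 is 5, since 21·5=105≡1. Apply D(y)=5·(y−13) mod 26:
n(13): 5·(13−13)=0 → a
l(11): 5·(11−13)=-10≡16 → q
h(7): 5·(7−13)=-30≡22 → w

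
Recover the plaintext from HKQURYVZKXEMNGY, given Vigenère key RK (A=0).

QAZKAOEPTNNCWWH

Repeat the key across the ciphertext: RKRKRKRKRKRKRKR
H(7)−R(17): -10≡16 → Q
K(10)−K(10): 0 → A
Q(16)−R(17): -1≡25 → Z
U(20)−K(10): 10 → K
R(17)−R(17): 0 → A
Y(24)−K(10): 14 → O
V(21)−R(17): 4 → E
Z(25)−K(10): 15 → P
K(10)−R(17): -7≡19 → T
X(23)−K(10): 13 → N
E(4)−R(17): -13≡13 → N
M(12)−K(10): 2 → C
N(13)−R(17): -4≡22 → W
G(6)−K(10): -4≡22 → W
Y(24)−R(17): 7 → H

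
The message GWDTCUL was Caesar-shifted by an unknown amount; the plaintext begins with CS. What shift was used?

4

From the crib: G(6)−C(2)=4, so the shift is 4.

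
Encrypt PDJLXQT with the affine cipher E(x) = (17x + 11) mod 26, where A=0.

P(15): 17·15+11=266≡6 → G
D(3): 17·3+11=62≡10 → K
J(9): 17·9+11=164≡8 → I
L(11): 17·11+11=198≡16 → Q
X(23): 17·23+11=402≡12 → M
Q(16): 17·16+11=283≡23 → X
T(19): 17·19+11=334≡22 → W

GKIQMXW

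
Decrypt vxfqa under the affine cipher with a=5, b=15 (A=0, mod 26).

The inverse of 5 mod 26 is 21, since 5·21=105≡1. Apply D(y)=21·(y−15) mod 26:
v(21): 21·(21−15)=126≡22 → w
x(23): 21·(23−15)=168≡12 → m
f(5): 21·(5−15)=-210≡24 → y
q(16): 21·(16−15)=21 → v
a(0): 21·(0−15)=-315≡23 → x

wmyvx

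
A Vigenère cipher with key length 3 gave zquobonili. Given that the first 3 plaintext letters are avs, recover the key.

Subtract each crib letter from the matching ciphertext letter (mod 26):
z(25)−a(0)=25 → z
q(16)−v(21)=-5≡21 → v
u(20)−s(18)=2 → c

zvc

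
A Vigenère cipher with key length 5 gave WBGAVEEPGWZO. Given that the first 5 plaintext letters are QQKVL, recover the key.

GLWFK

Subtract each crib letter from the matching ciphertext letter (mod 26):
W(22)−Q(16)=6 → G
B(1)−Q(16)=-15≡11 → L
G(6)−K(10)=-4≡22 → W
A(0)−V(21)=-21≡5 → F
V(21)−L(11)=10 → K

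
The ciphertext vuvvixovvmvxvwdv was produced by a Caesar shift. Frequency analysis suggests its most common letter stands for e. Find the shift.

17

The most frequent ciphertext letter is v (appears 8 times).
v is position 21; e is position 4.
Shift = 17.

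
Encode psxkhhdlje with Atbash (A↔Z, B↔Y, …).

khcpsswoqv

p(15) → k(10)
s(18) → h(7)
x(23) → c(2)
k(10) → p(15)
h(7) → s(18)
h(7) → s(18)
d(3) → w(22)
l(11) → o(14)
j(9) → q(16)
e(4) → v(21)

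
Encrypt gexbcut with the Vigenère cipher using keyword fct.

Repeat the key across the message: fctfctf
g(6)+f(5): 11 → l
e(4)+c(2): 6 → g
x(23)+t(19): 42≡16 → q
b(1)+f(5): 6 → g
c(2)+c(2): 4 → e
u(20)+t(19): 39≡13 → n
t(19)+f(5): 24 → y

lgqgeny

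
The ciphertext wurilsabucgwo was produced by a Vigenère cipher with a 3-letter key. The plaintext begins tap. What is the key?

duc

Subtract each crib letter from the matching ciphertext letter (mod 26):
w(22)−t(19)=3 → d
u(20)−a(0)=20 → u
r(17)−p(15)=2 → c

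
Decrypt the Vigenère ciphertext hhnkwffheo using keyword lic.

Repeat the key across the ciphertext: licliclicl
h(7)−l(11): -4≡22 → w
h(7)−i(8): -1≡25 → z
n(13)−c(2): 11 → l
k(10)−l(11): -1≡25 → z
w(22)−i(8): 14 → o
f(5)−c(2): 3 → d
f(5)−l(11): -6≡20 → u
h(7)−i(8): -1≡25 → z
e(4)−c(2): 2 → c
o(14)−l(11): 3 → d

wzlzoduzcd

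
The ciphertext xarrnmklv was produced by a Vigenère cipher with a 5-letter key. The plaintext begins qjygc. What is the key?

Subtract each crib letter from the matching ciphertext letter (mod 26):
x(23)−q(16)=7 → h
a(0)−j(9)=-9≡17 → r
r(17)−y(24)=-7≡19 → t
r(17)−g(6)=11 → l
n(13)−c(2)=11 → l

hrtll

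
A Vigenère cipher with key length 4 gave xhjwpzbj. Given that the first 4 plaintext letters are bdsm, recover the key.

Subtract each crib letter from the matching ciphertext letter (mod 26):
x(23)−b(1)=22 → w
h(7)−d(3)=4 → e
j(9)−s(18)=-9≡17 → r
w(22)−m(12)=10 → k

werk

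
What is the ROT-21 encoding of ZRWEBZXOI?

Z(25): 25+21=46≡20 → U
R(17): 17+21=38≡12 → M
W(22): 22+21=43≡17 → R
E(4): 4+21=25 → Z
B(1): 1+21=22 → W
Z(25): 25+21=46≡20 → U
X(23): 23+21=44≡18 → S
O(14): 14+21=35≡9 → J
I(8): 8+21=29≡3 → D

UMRZWUSJD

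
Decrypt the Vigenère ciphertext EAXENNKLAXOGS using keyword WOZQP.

IMYOYRWMKISST

Repeat the key across the ciphertext: WOZQPWOZQPWOZ
E(4)−W(22): -18≡8 → I
A(0)−O(14): -14≡12 → M
X(23)−Z(25): -2≡24 → Y
E(4)−Q(16): -12≡14 → O
N(13)−P(15): -2≡24 → Y
N(13)−W(22): -9≡17 → R
K(10)−O(14): -4≡22 → W
L(11)−Z(25): -14≡12 → M
A(0)−Q(16): -16≡10 → K
X(23)−P(15): 8 → I
O(14)−W(22): -8≡18 → S
G(6)−O(14): -8≡18 → S
S(18)−Z(25): -7≡19 → T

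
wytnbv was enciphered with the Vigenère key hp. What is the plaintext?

pjmyug

Repeat the key across the ciphertext: hphphp
w(22)−h(7): 15 → p
y(24)−p(15): 9 → j
t(19)−h(7): 12 → m
n(13)−p(15): -2≡24 → y
b(1)−h(7): -6≡20 → u
v(21)−p(15): 6 → g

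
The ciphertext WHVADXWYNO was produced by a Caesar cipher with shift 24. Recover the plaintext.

YJXCFZYAPQ

W(22): 22−24=-2≡24 → Y
H(7): 7−24=-17≡9 → J
V(21): 21−24=-3≡23 → X
A(0): 0−24=-24≡2 → C
D(3): 3−24=-21≡5 → F
X(23): 23−24=-1≡25 → Z
W(22): 22−24=-2≡24 → Y
Y(24): 24−24=0 → A
N(13): 13−24=-11≡15 → P
O(14): 14−24=-10≡16 → Q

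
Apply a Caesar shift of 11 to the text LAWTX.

WLHEI

L(11): 11+11=22 → W
A(0): 0+11=11 → L
W(22): 22+11=33≡7 → H
T(19): 19+11=30≡4 → E
X(23): 23+11=34≡8 → I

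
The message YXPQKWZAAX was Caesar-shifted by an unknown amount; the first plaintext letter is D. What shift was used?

From the crib: Y(24)−D(3)=21, so the shift is 21.

21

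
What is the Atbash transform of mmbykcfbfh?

nnybpxuyus

m(12) → n(13)
m(12) → n(13)
b(1) → y(24)
y(24) → b(1)
k(10) → p(15)
c(2) → x(23)
f(5) → u(20)
b(1) → y(24)
f(5) → u(20)
h(7) → s(18)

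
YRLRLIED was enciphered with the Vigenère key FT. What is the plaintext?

Repeat the key across the ciphertext: FTFTFTFT
Y(24)−F(5): 19 → T
R(17)−T(19): -2≡24 → Y
L(11)−F(5): 6 → G
R(17)−T(19): -2≡24 → Y
L(11)−F(5): 6 → G
I(8)−T(19): -11≡15 → P
E(4)−F(5): -1≡25 → Z
D(3)−T(19): -16≡10 → K

TYGYGPZK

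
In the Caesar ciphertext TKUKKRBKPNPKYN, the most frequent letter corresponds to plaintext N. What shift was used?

The most frequent ciphertext letter is K (appears 5 times).
K is position 10; N is position 13.
Shift = -3≡23.

23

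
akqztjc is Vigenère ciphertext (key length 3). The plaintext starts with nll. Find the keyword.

nzf

Subtract each crib letter from the matching ciphertext letter (mod 26):
a(0)−n(13)=-13≡13 → n
k(10)−l(11)=-1≡25 → z
q(16)−l(11)=5 → f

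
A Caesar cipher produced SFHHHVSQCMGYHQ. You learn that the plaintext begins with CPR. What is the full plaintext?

From the crib: S(18)−C(2)=16, so the shift is 16.
Subtract 16 from each ciphertext letter:
S(18): 18−16=2 → C
F(5): 5−16=-11≡15 → P
H(7): 7−16=-9≡17 → R
H(7): 7−16=-9≡17 → R
H(7): 7−16=-9≡17 → R
V(21): 21−16=5 → F
S(18): 18−16=2 → C
Q(16): 16−16=0 → A
C(2): 2−16=-14≡12 → M
M(12): 12−16=-4≡22 → W
G(6): 6−16=-10≡16 → Q
Y(24): 24−16=8 → I
H(7): 7−16=-9≡17 → R
Q(16): 16−16=0 → A

CPRRRFCAMWQIRA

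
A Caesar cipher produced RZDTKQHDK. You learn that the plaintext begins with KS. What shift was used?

7

From the crib: R(17)−K(10)=7, so the shift is 7.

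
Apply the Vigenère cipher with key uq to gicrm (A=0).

Repeat the key across the message: uququ
g(6)+u(20): 26≡0 → a
i(8)+q(16): 24 → y
c(2)+u(20): 22 → w
r(17)+q(16): 33≡7 → h
m(12)+u(20): 32≡6 → g

aywhg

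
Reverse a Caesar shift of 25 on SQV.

S(18): 18−25=-7≡19 → T
Q(16): 16−25=-9≡17 → R
V(21): 21−25=-4≡22 → W

TRW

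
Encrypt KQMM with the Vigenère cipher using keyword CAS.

MQEO

Repeat the key across the message: CASC
K(10)+C(2): 12 → M
Q(16)+A(0): 16 → Q
M(12)+S(18): 30≡4 → E
M(12)+C(2): 14 → O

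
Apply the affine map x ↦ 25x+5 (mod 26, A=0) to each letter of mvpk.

tkqv

m(12): 25·12+5=305≡19 → t
v(21): 25·21+5=530≡10 → k
p(15): 25·15+5=380≡16 → q
k(10): 25·10+5=255≡21 → v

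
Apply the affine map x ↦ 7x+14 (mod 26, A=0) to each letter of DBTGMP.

JVREUP

D(3): 7·3+14=35≡9 → J
B(1): 7·1+14=21 → V
T(19): 7·19+14=147≡17 → R
G(6): 7·6+14=56≡4 → E
M(12): 7·12+14=98≡20 → U
P(15): 7·15+14=119≡15 → P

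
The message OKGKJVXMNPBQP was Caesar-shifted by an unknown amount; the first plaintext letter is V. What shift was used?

19

From the crib: O(14)−V(21)=-7≡19, so the shift is 19.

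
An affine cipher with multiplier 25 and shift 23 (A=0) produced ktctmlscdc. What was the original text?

nevelmfvuv

The inverse of 25 mod 26 is 25, since 25·25=625≡1. Apply D(y)=25·(y−23) mod 26:
k(10): 25·(10−23)=-325≡13 → n
t(19): 25·(19−23)=-100≡4 → e
c(2): 25·(2−23)=-525≡21 → v
t(19): 25·(19−23)=-100≡4 → e
m(12): 25·(12−23)=-275≡11 → l
l(11): 25·(11−23)=-300≡12 → m
s(18): 25·(18−23)=-125≡5 → f
c(2): 25·(2−23)=-525≡21 → v
d(3): 25·(3−23)=-500≡20 → u
c(2): 25·(2−23)=-525≡21 → v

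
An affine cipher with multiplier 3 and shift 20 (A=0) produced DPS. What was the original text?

DHI

The inverse of 3 mod 26 is 9, since 3·9=27≡1. Apply D(y)=9·(y−20) mod 26:
D(3): 9·(3−20)=-153≡3 → D
P(15): 9·(15−20)=-45≡7 → H
S(18): 9·(18−20)=-18≡8 → I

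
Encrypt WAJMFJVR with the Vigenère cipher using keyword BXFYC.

Repeat the key across the message: BXFYCBXF
W(22)+B(1): 23 → X
A(0)+X(23): 23 → X
J(9)+F(5): 14 → O
M(12)+Y(24): 36≡10 → K
F(5)+C(2): 7 → H
J(9)+B(1): 10 → K
V(21)+X(23): 44≡18 → S
R(17)+F(5): 22 → W

XXOKHKSW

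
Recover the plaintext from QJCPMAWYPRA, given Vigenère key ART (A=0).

QSJPVHWHWRJ

Repeat the key across the ciphertext: ARTARTARTAR
Q(16)−A(0): 16 → Q
J(9)−R(17): -8≡18 → S
C(2)−T(19): -17≡9 → J
P(15)−A(0): 15 → P
M(12)−R(17): -5≡21 → V
A(0)−T(19): -19≡7 → H
W(22)−A(0): 22 → W
Y(24)−R(17): 7 → H
P(15)−T(19): -4≡22 → W
R(17)−A(0): 17 → R
A(0)−R(17): -17≡9 → J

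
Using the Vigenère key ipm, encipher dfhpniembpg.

lutxcumbnxv

Repeat the key across the message: ipmipmipmip
d(3)+i(8): 11 → l
f(5)+p(15): 20 → u
h(7)+m(12): 19 → t
p(15)+i(8): 23 → x
n(13)+p(15): 28≡2 → c
i(8)+m(12): 20 → u
e(4)+i(8): 12 → m
m(12)+p(15): 27≡1 → b
b(1)+m(12): 13 → n
p(15)+i(8): 23 → x
g(6)+p(15): 21 → v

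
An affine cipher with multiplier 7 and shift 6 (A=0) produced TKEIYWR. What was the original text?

The inverse of 7 mod 26 is 15, since 7·15=105≡1. Apply D(y)=15·(y−6) mod 26:
T(19): 15·(19−6)=195≡13 → N
K(10): 15·(10−6)=60≡8 → I
E(4): 15·(4−6)=-30≡22 → W
I(8): 15·(8−6)=30≡4 → E
Y(24): 15·(24−6)=270≡10 → K
W(22): 15·(22−6)=240≡6 → G
R(17): 15·(17−6)=165≡9 → J

NIWEKGJ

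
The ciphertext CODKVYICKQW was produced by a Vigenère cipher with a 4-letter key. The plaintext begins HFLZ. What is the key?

VJSL

Subtract each crib letter from the matching ciphertext letter (mod 26):
C(2)−H(7)=-5≡21 → V
O(14)−F(5)=9 → J
D(3)−L(11)=-8≡18 → S
K(10)−Z(25)=-15≡11 → L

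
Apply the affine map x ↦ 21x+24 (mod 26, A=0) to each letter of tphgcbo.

t(19): 21·19+24=423≡7 → h
p(15): 21·15+24=339≡1 → b
h(7): 21·7+24=171≡15 → p
g(6): 21·6+24=150≡20 → u
c(2): 21·2+24=66≡14 → o
b(1): 21·1+24=45≡19 → t
o(14): 21·14+24=318≡6 → g

hbpuotg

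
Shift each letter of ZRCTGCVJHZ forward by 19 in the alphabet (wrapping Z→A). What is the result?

SKVMZVOCAS

Z(25): 25+19=44≡18 → S
R(17): 17+19=36≡10 → K
C(2): 2+19=21 → V
T(19): 19+19=38≡12 → M
G(6): 6+19=25 → Z
C(2): 2+19=21 → V
V(21): 21+19=40≡14 → O
J(9): 9+19=28≡2 → C
H(7): 7+19=26≡0 → A
Z(25): 25+19=44≡18 → S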